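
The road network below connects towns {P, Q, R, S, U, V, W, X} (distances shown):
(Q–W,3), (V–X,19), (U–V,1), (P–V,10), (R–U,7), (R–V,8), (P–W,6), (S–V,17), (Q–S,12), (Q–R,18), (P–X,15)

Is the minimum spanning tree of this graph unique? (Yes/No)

Kruskal's algorithm — process edges by increasing weight (ties by edge label):
U–V (1): add — endpoints in different components.
Q–W (3): add — endpoints in different components.
P–W (6): add — endpoints in different components.
R–U (7): add — endpoints in different components.
R–V (8): skip — V and R already connected.
P–V (10): add — endpoints in different components.
Q–S (12): add — endpoints in different components.
P–X (15): add — endpoints in different components.
Every non-tree edge has weight strictly greater than the heaviest edge on the tree path between its endpoints, so the MST is unique.

Yes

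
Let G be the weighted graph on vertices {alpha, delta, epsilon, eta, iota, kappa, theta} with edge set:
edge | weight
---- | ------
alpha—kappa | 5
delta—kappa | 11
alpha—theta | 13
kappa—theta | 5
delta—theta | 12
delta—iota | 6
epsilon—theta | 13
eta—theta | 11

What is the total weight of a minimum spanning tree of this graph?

51

Sort edges by weight, then run Kruskal:
alpha—kappa (5): add — endpoints in different components.
kappa—theta (5): add — endpoints in different components.
delta—iota (6): add — endpoints in different components.
delta—kappa (11): add — endpoints in different components.
eta—theta (11): add — endpoints in different components.
delta—theta (12): skip — theta and delta already connected.
alpha—theta (13): skip — alpha and theta already connected.
epsilon—theta (13): add — endpoints in different components.
MST edges: alpha—kappa, kappa—theta, delta—iota, delta—kappa, eta—theta, epsilon—theta; total weight 5+5+6+11+11+13 = 51.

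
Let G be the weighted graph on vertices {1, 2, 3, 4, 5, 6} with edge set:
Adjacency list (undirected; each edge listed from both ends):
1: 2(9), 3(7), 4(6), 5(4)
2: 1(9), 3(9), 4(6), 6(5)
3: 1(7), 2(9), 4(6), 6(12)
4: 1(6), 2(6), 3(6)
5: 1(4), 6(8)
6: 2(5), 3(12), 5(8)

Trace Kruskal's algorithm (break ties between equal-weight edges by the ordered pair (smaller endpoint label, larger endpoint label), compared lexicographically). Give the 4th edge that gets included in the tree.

2-4

Sort edges by weight, then run Kruskal:
1—5 (4): add — endpoints in different components.
2—6 (5): add — endpoints in different components.
1—4 (6): add — endpoints in different components.
2—4 (6): add — endpoints in different components.
3—4 (6): add — endpoints in different components.
The 4th edge added is 2—4.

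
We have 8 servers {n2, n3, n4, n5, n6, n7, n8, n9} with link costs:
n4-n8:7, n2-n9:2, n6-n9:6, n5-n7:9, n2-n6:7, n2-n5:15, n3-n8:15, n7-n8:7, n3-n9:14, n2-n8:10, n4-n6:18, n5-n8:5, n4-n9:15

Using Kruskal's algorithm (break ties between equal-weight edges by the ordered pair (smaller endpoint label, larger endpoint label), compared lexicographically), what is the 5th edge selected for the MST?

Kruskal: consider edges lightest-first.
n2-n9 (2): add — endpoints in different components.
n5-n8 (5): add — endpoints in different components.
n6-n9 (6): add — endpoints in different components.
n2-n6 (7): skip — n2 and n6 already connected.
n4-n8 (7): add — endpoints in different components.
n7-n8 (7): add — endpoints in different components.
n5-n7 (9): skip — n5 and n7 already connected.
n2-n8 (10): add — endpoints in different components.
n3-n9 (14): add — endpoints in different components.
The 5th edge added is n7-n8.

n7-n8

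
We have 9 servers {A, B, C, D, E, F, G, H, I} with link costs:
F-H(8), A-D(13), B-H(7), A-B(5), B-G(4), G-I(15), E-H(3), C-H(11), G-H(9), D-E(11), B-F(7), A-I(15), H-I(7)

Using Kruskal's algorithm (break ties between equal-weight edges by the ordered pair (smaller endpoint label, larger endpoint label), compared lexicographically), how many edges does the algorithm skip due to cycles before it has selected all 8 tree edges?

Kruskal's algorithm — process edges by increasing weight (ties by edge label):
E-H (3): add — endpoints in different components.
B-G (4): add — endpoints in different components.
A-B (5): add — endpoints in different components.
B-F (7): add — endpoints in different components.
B-H (7): add — endpoints in different components.
H-I (7): add — endpoints in different components.
F-H (8): skip — F and H already connected.
G-H (9): skip — G and H already connected.
C-H (11): add — endpoints in different components.
D-E (11): add — endpoints in different components.
Edges rejected before the tree was complete: 2.

2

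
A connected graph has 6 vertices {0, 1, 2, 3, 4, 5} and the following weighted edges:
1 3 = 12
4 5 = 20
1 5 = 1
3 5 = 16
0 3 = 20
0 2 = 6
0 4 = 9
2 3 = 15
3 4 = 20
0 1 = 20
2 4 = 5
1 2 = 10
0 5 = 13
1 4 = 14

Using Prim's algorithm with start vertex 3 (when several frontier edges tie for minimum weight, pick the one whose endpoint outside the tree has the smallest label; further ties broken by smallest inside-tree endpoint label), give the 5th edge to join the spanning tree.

0-2

Prim, starting at 3.
Step 1: cheapest edge leaving the tree is 1 3 (12); add 1.
Step 2: cheapest edge leaving the tree is 1 5 (1); add 5.
Step 3: cheapest edge leaving the tree is 1 2 (10); add 2.
Step 4: cheapest edge leaving the tree is 2 4 (5); add 4.
Step 5: cheapest edge leaving the tree is 0 2 (6); add 0.
The 5th edge added is 0 2.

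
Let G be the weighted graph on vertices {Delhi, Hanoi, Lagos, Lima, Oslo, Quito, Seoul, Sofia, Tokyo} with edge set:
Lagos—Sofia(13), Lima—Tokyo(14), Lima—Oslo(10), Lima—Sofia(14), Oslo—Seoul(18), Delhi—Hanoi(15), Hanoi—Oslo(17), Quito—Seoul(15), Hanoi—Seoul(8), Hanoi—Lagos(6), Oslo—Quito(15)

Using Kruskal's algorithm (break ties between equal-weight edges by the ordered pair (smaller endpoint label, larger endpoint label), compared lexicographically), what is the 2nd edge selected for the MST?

Sort edges by weight, then run Kruskal:
Hanoi—Lagos (6): add — endpoints in different components.
Hanoi—Seoul (8): add — endpoints in different components.
Lima—Oslo (10): add — endpoints in different components.
Lagos—Sofia (13): add — endpoints in different components.
Lima—Sofia (14): add — endpoints in different components.
Lima—Tokyo (14): add — endpoints in different components.
Delhi—Hanoi (15): add — endpoints in different components.
Oslo—Quito (15): add — endpoints in different components.
The 2nd edge added is Hanoi—Seoul.

Hanoi-Seoul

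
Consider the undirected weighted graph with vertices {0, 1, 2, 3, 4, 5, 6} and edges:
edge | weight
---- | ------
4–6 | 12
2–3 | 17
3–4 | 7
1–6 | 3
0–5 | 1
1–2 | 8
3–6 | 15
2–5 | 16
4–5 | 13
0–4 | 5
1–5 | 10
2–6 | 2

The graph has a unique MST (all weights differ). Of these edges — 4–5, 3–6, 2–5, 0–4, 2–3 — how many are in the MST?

1

Kruskal's algorithm — process edges by increasing weight (ties by edge label):
0–5 (1): add — endpoints in different components.
2–6 (2): add — endpoints in different components.
1–6 (3): add — endpoints in different components.
0–4 (5): add — endpoints in different components.
3–4 (7): add — endpoints in different components.
1–2 (8): skip — 1 and 2 already connected.
1–5 (10): add — endpoints in different components.
MST edge set: {0–5, 2–6, 1–6, 0–4, 3–4, 1–5}.
Of the listed edges, {0–4} are in the MST → 1.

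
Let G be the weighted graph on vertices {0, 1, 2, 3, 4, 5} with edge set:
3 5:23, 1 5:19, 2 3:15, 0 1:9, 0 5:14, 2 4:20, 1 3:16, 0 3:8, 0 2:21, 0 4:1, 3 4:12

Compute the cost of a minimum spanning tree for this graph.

Prim's algorithm from 3:
Step 1: cheapest edge leaving the tree is 0 3 (8); add 0.
Step 2: cheapest edge leaving the tree is 0 4 (1); add 4.
Step 3: cheapest edge leaving the tree is 0 1 (9); add 1.
Step 4: cheapest edge leaving the tree is 0 5 (14); add 5.
Step 5: cheapest edge leaving the tree is 2 3 (15); add 2.
MST edges: 0 3, 0 4, 0 1, 0 5, 2 3; total weight 8+1+9+14+15 = 47.

47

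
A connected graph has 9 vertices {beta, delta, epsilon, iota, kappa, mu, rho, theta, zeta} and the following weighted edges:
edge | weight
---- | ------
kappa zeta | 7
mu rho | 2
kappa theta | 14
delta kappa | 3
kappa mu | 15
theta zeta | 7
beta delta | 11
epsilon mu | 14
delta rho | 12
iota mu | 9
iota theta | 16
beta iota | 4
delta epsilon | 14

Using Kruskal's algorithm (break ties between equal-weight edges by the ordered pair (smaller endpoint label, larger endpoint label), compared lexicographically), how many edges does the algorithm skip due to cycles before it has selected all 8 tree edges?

1

Sort edges by weight, then run Kruskal:
mu rho (2): add — endpoints in different components.
delta kappa (3): add — endpoints in different components.
beta iota (4): add — endpoints in different components.
kappa zeta (7): add — endpoints in different components.
theta zeta (7): add — endpoints in different components.
iota mu (9): add — endpoints in different components.
beta delta (11): add — endpoints in different components.
delta rho (12): skip — delta and rho already connected.
delta epsilon (14): add — endpoints in different components.
Edges rejected before the tree was complete: 1.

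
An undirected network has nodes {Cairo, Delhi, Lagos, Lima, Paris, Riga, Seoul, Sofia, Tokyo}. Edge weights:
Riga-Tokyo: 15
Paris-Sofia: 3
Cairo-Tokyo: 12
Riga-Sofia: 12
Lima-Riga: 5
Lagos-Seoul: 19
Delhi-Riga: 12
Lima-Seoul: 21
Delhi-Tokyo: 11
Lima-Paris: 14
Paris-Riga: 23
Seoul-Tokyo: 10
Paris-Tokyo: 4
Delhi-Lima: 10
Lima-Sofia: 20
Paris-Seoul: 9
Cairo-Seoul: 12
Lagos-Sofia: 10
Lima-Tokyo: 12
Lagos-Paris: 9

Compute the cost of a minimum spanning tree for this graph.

63

Prim's algorithm from Delhi:
Step 1: cheapest edge leaving the tree is Delhi-Lima (10); add Lima.
Step 2: cheapest edge leaving the tree is Lima-Riga (5); add Riga.
Step 3: cheapest edge leaving the tree is Delhi-Tokyo (11); add Tokyo.
Step 4: cheapest edge leaving the tree is Paris-Tokyo (4); add Paris.
Step 5: cheapest edge leaving the tree is Paris-Sofia (3); add Sofia.
Step 6: cheapest edge leaving the tree is Lagos-Paris (9); add Lagos.
Step 7: cheapest edge leaving the tree is Paris-Seoul (9); add Seoul.
Step 8: cheapest edge leaving the tree is Cairo-Seoul (12); add Cairo.
MST edges: Delhi-Lima, Lima-Riga, Delhi-Tokyo, Paris-Tokyo, Paris-Sofia, Lagos-Paris, Paris-Seoul, Cairo-Seoul; total weight 10+5+11+4+3+9+9+12 = 63.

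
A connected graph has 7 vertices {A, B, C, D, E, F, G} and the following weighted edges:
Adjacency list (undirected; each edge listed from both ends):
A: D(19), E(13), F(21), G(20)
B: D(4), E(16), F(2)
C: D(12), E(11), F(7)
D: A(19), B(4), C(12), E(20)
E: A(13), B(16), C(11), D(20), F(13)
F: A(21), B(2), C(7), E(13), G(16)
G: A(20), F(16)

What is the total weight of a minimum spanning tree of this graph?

53

Prim's algorithm from A:
Step 1: cheapest edge leaving the tree is A—E (13); add E.
Step 2: cheapest edge leaving the tree is C—E (11); add C.
Step 3: cheapest edge leaving the tree is C—F (7); add F.
Step 4: cheapest edge leaving the tree is B—F (2); add B.
Step 5: cheapest edge leaving the tree is B—D (4); add D.
Step 6: cheapest edge leaving the tree is F—G (16); add G.
MST edges: A—E, C—E, C—F, B—F, B—D, F—G; total weight 13+11+7+2+4+16 = 53.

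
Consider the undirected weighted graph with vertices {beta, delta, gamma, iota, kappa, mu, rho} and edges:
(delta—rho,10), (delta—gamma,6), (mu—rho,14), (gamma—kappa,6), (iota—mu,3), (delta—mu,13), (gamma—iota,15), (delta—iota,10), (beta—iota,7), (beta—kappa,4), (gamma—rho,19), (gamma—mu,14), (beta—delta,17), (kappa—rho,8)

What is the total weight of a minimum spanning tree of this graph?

34

Prim's algorithm from beta:
Step 1: frontier [beta—kappa 4, beta—iota 7, beta—delta 17] → take beta—kappa (4); add kappa.
Step 2: frontier [beta—iota 7, beta—delta 17, gamma—kappa 6, kappa—rho 8] → take gamma—kappa (6); add gamma.
Step 3: frontier [beta—iota 7, beta—delta 17, delta—gamma 6, gamma—mu 14, gamma—iota 15, gamma—rho 19, kappa—rho 8] → take delta—gamma (6); add delta.
Step 4: frontier [beta—iota 7, delta—iota 10, delta—rho 10, delta—mu 13, gamma—mu 14, gamma—iota 15, gamma—rho 19, kappa—rho 8] → take beta—iota (7); add iota.
Step 5: frontier [delta—rho 10, delta—mu 13, gamma—mu 14, gamma—rho 19, iota—mu 3, kappa—rho 8] → take iota—mu (3); add mu.
Step 6: frontier [delta—rho 10, gamma—rho 19, kappa—rho 8, mu—rho 14] → take kappa—rho (8); add rho.
MST edges: beta—kappa, gamma—kappa, delta—gamma, beta—iota, iota—mu, kappa—rho; total weight 4+6+6+7+3+8 = 34.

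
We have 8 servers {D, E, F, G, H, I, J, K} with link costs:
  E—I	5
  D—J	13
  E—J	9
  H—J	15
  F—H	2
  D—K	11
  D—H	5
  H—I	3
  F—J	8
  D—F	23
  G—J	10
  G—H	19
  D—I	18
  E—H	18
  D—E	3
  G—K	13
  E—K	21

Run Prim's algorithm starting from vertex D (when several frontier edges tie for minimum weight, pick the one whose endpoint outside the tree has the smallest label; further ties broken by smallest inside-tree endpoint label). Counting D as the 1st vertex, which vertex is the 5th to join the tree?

Prim, starting at D.
Step 1: cheapest edge leaving the tree is D—E (3); add E.
Step 2: cheapest edge leaving the tree is D—H (5); add H.
Step 3: cheapest edge leaving the tree is F—H (2); add F.
Step 4: cheapest edge leaving the tree is H—I (3); add I.
Step 5: cheapest edge leaving the tree is F—J (8); add J.
Step 6: cheapest edge leaving the tree is G—J (10); add G.
Step 7: cheapest edge leaving the tree is D—K (11); add K.
Vertex order: D, E, H, F, I, J, G, K. The 5th vertex is I.

I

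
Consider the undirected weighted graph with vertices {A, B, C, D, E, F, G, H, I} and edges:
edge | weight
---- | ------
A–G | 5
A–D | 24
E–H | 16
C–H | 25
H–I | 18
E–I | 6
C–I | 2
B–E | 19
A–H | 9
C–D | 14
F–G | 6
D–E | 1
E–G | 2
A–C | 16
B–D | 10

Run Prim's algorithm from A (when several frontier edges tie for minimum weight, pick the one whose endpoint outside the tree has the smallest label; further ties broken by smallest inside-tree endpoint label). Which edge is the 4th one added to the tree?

Prim's algorithm from A:
Step 1: cheapest edge leaving the tree is A–G (5); add G.
Step 2: cheapest edge leaving the tree is E–G (2); add E.
Step 3: cheapest edge leaving the tree is D–E (1); add D.
Step 4: cheapest edge leaving the tree is F–G (6); add F.
Step 5: cheapest edge leaving the tree is E–I (6); add I.
Step 6: cheapest edge leaving the tree is C–I (2); add C.
Step 7: cheapest edge leaving the tree is A–H (9); add H.
Step 8: cheapest edge leaving the tree is B–D (10); add B.
The 4th edge added is F–G.

F-G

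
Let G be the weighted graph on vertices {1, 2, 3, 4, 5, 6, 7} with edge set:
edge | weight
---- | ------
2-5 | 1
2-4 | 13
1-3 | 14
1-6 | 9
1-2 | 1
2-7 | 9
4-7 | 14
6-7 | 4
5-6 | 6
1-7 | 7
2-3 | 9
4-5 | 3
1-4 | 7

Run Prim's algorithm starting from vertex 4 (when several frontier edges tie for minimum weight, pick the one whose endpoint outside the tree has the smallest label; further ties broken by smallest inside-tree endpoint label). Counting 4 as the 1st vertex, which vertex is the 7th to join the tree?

3

Prim, starting at 4.
Step 1: frontier [4-5 3, 1-4 7, 2-4 13, 4-7 14] → take 4-5 (3); add 5.
Step 2: frontier [1-4 7, 2-4 13, 4-7 14, 2-5 1, 5-6 6] → take 2-5 (1); add 2.
Step 3: frontier [1-2 1, 2-3 9, 2-7 9, 1-4 7, 4-7 14, 5-6 6] → take 1-2 (1); add 1.
Step 4: frontier [1-7 7, 1-6 9, 1-3 14, 2-3 9, 2-7 9, 4-7 14, 5-6 6] → take 5-6 (6); add 6.
Step 5: frontier [1-7 7, 1-3 14, 2-3 9, 2-7 9, 4-7 14, 6-7 4] → take 6-7 (4); add 7.
Step 6: frontier [1-3 14, 2-3 9] → take 2-3 (9); add 3.
Vertex order: 4, 5, 2, 1, 6, 7, 3. The 7th vertex is 3.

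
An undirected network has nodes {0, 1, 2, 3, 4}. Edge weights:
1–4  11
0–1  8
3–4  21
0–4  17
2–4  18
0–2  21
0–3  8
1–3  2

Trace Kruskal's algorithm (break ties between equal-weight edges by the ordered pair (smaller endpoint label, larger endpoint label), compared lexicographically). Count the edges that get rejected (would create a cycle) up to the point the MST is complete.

Kruskal's algorithm — process edges by increasing weight (ties by edge label):
1–3 (2): add — endpoints in different components.
0–1 (8): add — endpoints in different components.
0–3 (8): skip — 0 and 3 already connected.
1–4 (11): add — endpoints in different components.
0–4 (17): skip — 0 and 4 already connected.
2–4 (18): add — endpoints in different components.
Edges rejected before the tree was complete: 2.

2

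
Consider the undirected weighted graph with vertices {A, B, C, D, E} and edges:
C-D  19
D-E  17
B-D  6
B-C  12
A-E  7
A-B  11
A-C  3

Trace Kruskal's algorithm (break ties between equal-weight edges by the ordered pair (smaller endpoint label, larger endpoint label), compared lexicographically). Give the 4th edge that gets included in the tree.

Kruskal's algorithm — process edges by increasing weight (ties by edge label):
A-C (3): add. Components now {A,C} {B} {D} {E}
B-D (6): add. Components now {A,C} {B,D} {E}
A-E (7): add. Components now {A,C,E} {B,D}
A-B (11): add. Components now {A,B,C,D,E}
The 4th edge added is A-B.

A-B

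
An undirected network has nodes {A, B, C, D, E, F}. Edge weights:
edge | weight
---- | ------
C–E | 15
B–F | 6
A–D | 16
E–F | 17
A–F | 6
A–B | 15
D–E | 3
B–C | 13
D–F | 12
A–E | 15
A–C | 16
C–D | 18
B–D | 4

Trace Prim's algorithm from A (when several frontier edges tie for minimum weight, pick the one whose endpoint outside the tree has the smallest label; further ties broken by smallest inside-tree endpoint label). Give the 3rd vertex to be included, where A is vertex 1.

Prim, starting at A.
Step 1: frontier [A–F 6, A–B 15, A–E 15, A–C 16, A–D 16] → take A–F (6); add F.
Step 2: frontier [A–B 15, A–E 15, A–C 16, A–D 16, B–F 6, D–F 12, E–F 17] → take B–F (6); add B.
Step 3: frontier [A–E 15, A–C 16, A–D 16, B–D 4, B–C 13, D–F 12, E–F 17] → take B–D (4); add D.
Step 4: frontier [A–E 15, A–C 16, B–C 13, D–E 3, C–D 18, E–F 17] → take D–E (3); add E.
Step 5: frontier [A–C 16, B–C 13, C–D 18, C–E 15] → take B–C (13); add C.
Vertex order: A, F, B, D, E, C. The 3rd vertex is B.

B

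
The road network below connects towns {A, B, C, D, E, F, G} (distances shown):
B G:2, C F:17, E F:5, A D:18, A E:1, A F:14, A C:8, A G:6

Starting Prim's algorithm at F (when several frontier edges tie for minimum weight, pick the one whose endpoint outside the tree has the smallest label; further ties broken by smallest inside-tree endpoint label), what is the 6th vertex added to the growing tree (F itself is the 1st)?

C

Prim, starting at F.
Step 1: cheapest edge leaving the tree is E F (5); add E.
Step 2: cheapest edge leaving the tree is A E (1); add A.
Step 3: cheapest edge leaving the tree is A G (6); add G.
Step 4: cheapest edge leaving the tree is B G (2); add B.
Step 5: cheapest edge leaving the tree is A C (8); add C.
Step 6: cheapest edge leaving the tree is A D (18); add D.
Vertex order: F, E, A, G, B, C, D. The 6th vertex is C.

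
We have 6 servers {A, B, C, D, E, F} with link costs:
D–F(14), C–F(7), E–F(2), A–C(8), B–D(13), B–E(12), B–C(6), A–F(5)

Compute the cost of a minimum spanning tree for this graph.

Kruskal's algorithm — process edges by increasing weight (ties by edge label):
E–F (2): add — endpoints in different components.
A–F (5): add — endpoints in different components.
B–C (6): add — endpoints in different components.
C–F (7): add — endpoints in different components.
A–C (8): skip — A and C already connected.
B–E (12): skip — B and E already connected.
B–D (13): add — endpoints in different components.
MST edges: E–F, A–F, B–C, C–F, B–D; total weight 2+5+6+7+13 = 33.

33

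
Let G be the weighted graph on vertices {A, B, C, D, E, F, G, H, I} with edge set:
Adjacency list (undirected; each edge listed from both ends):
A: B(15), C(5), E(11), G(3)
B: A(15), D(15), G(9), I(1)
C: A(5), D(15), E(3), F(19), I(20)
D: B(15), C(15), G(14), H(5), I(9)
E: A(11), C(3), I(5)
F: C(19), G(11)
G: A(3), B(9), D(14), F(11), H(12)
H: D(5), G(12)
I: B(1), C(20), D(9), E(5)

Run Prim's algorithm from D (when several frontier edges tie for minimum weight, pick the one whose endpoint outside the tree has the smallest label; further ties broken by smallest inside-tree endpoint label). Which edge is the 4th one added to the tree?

E-I

Prim's algorithm from D:
Step 1: cheapest edge leaving the tree is D H (5); add H.
Step 2: cheapest edge leaving the tree is D I (9); add I.
Step 3: cheapest edge leaving the tree is B I (1); add B.
Step 4: cheapest edge leaving the tree is E I (5); add E.
Step 5: cheapest edge leaving the tree is C E (3); add C.
Step 6: cheapest edge leaving the tree is A C (5); add A.
Step 7: cheapest edge leaving the tree is A G (3); add G.
Step 8: cheapest edge leaving the tree is F G (11); add F.
The 4th edge added is E I.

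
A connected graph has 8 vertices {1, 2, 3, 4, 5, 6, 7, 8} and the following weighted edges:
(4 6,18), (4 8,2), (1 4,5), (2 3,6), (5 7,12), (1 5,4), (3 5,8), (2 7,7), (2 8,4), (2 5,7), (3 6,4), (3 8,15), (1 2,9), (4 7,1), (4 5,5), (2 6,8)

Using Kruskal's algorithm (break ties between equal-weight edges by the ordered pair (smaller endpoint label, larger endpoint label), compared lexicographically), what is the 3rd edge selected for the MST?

1-5

Kruskal: consider edges lightest-first.
4 7 (1): add — endpoints in different components.
4 8 (2): add — endpoints in different components.
1 5 (4): add — endpoints in different components.
2 8 (4): add — endpoints in different components.
3 6 (4): add — endpoints in different components.
1 4 (5): add — endpoints in different components.
4 5 (5): skip — 4 and 5 already connected.
2 3 (6): add — endpoints in different components.
The 3rd edge added is 1 5.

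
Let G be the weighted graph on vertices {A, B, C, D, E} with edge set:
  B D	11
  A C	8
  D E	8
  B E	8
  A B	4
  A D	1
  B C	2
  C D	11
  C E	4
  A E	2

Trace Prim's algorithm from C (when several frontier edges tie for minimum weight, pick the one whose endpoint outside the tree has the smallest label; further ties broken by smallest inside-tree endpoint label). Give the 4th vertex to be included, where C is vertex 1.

Prim, starting at C.
Step 1: cheapest edge leaving the tree is B C (2); add B.
Step 2: cheapest edge leaving the tree is A B (4); add A.
Step 3: cheapest edge leaving the tree is A D (1); add D.
Step 4: cheapest edge leaving the tree is A E (2); add E.
Vertex order: C, B, A, D, E. The 4th vertex is D.

D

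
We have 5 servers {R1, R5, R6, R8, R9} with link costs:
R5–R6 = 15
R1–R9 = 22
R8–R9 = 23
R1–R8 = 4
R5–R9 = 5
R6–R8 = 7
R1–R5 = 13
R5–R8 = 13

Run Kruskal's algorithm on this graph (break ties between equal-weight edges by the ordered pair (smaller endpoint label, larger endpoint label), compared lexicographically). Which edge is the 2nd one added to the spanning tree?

Kruskal: consider edges lightest-first.
R1–R8 (4): add. Components now {R6} {R5} {R1,R8} {R9}
R5–R9 (5): add. Components now {R6} {R5,R9} {R1,R8}
R6–R8 (7): add. Components now {R1,R6,R8} {R5,R9}
R1–R5 (13): add. Components now {R1,R5,R6,R8,R9}
The 2nd edge added is R5–R9.

R5-R9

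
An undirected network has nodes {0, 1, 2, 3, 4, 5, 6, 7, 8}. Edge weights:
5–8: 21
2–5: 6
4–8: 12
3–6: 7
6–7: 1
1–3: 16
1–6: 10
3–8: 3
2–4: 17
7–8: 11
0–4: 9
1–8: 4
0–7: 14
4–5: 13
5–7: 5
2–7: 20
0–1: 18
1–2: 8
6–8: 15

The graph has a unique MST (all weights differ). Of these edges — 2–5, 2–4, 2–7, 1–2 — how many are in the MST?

1

Sort edges by weight, then run Kruskal:
6–7 (1): add — endpoints in different components.
3–8 (3): add — endpoints in different components.
1–8 (4): add — endpoints in different components.
5–7 (5): add — endpoints in different components.
2–5 (6): add — endpoints in different components.
3–6 (7): add — endpoints in different components.
1–2 (8): skip — 1 and 2 already connected.
0–4 (9): add — endpoints in different components.
1–6 (10): skip — 1 and 6 already connected.
7–8 (11): skip — 7 and 8 already connected.
4–8 (12): add — endpoints in different components.
MST edge set: {6–7, 3–8, 1–8, 5–7, 2–5, 3–6, 0–4, 4–8}.
Of the listed edges, {2–5} are in the MST → 1.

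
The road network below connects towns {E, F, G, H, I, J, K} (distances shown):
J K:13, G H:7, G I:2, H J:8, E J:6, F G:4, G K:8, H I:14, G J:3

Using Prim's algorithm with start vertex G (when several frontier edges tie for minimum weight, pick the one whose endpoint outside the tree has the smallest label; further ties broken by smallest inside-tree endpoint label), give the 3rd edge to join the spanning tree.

F-G

Grow the tree from G using Prim:
Step 1: frontier [G I 2, G J 3, F G 4, G H 7, G K 8] → take G I (2); add I.
Step 2: frontier [G J 3, F G 4, G H 7, G K 8, H I 14] → take G J (3); add J.
Step 3: frontier [F G 4, G H 7, G K 8, H I 14, E J 6, H J 8, J K 13] → take F G (4); add F.
Step 4: frontier [G H 7, G K 8, H I 14, E J 6, H J 8, J K 13] → take E J (6); add E.
Step 5: frontier [G H 7, G K 8, H I 14, H J 8, J K 13] → take G H (7); add H.
Step 6: frontier [G K 8, J K 13] → take G K (8); add K.
The 3rd edge added is F G.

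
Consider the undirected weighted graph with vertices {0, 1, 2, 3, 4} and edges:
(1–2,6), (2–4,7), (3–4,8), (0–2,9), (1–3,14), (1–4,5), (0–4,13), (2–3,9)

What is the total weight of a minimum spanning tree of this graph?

Kruskal's algorithm — process edges by increasing weight (ties by edge label):
1–4 (5): add — endpoints in different components.
1–2 (6): add — endpoints in different components.
2–4 (7): skip — 2 and 4 already connected.
3–4 (8): add — endpoints in different components.
0–2 (9): add — endpoints in different components.
MST edges: 1–4, 1–2, 3–4, 0–2; total weight 5+6+8+9 = 28.

28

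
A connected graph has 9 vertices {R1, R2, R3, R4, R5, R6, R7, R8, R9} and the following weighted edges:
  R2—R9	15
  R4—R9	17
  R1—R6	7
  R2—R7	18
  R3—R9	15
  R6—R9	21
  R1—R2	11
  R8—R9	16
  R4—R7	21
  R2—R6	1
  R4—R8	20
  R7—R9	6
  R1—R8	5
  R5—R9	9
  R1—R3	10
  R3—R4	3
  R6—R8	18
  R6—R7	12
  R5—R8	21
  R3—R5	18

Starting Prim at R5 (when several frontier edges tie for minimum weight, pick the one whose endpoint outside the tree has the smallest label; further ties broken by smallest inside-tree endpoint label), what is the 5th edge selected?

R1-R6

Grow the tree from R5 using Prim:
Step 1: cheapest edge leaving the tree is R5—R9 (9); add R9.
Step 2: cheapest edge leaving the tree is R7—R9 (6); add R7.
Step 3: cheapest edge leaving the tree is R6—R7 (12); add R6.
Step 4: cheapest edge leaving the tree is R2—R6 (1); add R2.
Step 5: cheapest edge leaving the tree is R1—R6 (7); add R1.
Step 6: cheapest edge leaving the tree is R1—R8 (5); add R8.
Step 7: cheapest edge leaving the tree is R1—R3 (10); add R3.
Step 8: cheapest edge leaving the tree is R3—R4 (3); add R4.
The 5th edge added is R1—R6.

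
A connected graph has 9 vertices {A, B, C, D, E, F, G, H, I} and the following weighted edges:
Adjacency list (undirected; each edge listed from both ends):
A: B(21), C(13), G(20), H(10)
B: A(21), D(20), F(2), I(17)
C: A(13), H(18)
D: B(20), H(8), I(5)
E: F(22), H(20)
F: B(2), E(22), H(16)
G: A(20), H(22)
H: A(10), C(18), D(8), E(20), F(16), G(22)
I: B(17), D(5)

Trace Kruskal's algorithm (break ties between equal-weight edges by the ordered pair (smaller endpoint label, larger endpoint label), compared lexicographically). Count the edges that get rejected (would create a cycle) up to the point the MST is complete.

Kruskal: consider edges lightest-first.
B—F (2): add — endpoints in different components.
D—I (5): add — endpoints in different components.
D—H (8): add — endpoints in different components.
A—H (10): add — endpoints in different components.
A—C (13): add — endpoints in different components.
F—H (16): add — endpoints in different components.
B—I (17): skip — B and I already connected.
C—H (18): skip — C and H already connected.
A—G (20): add — endpoints in different components.
B—D (20): skip — B and D already connected.
E—H (20): add — endpoints in different components.
Edges rejected before the tree was complete: 3.

3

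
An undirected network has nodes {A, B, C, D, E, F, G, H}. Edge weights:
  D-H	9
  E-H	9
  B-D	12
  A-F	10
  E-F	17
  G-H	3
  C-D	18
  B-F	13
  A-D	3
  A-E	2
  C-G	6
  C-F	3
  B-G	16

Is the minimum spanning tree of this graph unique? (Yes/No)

Kruskal's algorithm — process edges by increasing weight (ties by edge label):
A-E (2): add — endpoints in different components.
A-D (3): add — endpoints in different components.
C-F (3): add — endpoints in different components.
G-H (3): add — endpoints in different components.
C-G (6): add — endpoints in different components.
D-H (9): add — endpoints in different components.
E-H (9): skip — E and H already connected.
A-F (10): skip — A and F already connected.
B-D (12): add — endpoints in different components.
Non-tree edge E-H has weight 9, equal to the heaviest edge on its tree cycle — swapping gives another MST of the same weight. Not unique.

No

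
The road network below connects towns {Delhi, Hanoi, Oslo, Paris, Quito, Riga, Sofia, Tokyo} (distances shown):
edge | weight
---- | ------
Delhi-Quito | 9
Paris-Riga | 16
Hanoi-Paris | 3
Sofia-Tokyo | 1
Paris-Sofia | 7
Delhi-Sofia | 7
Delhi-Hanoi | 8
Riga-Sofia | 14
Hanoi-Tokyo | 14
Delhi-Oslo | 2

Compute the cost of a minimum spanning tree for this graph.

Sort edges by weight, then run Kruskal:
Sofia-Tokyo (1): add — endpoints in different components.
Delhi-Oslo (2): add — endpoints in different components.
Hanoi-Paris (3): add — endpoints in different components.
Delhi-Sofia (7): add — endpoints in different components.
Paris-Sofia (7): add — endpoints in different components.
Delhi-Hanoi (8): skip — Delhi and Hanoi already connected.
Delhi-Quito (9): add — endpoints in different components.
Hanoi-Tokyo (14): skip — Hanoi and Tokyo already connected.
Riga-Sofia (14): add — endpoints in different components.
MST edges: Sofia-Tokyo, Delhi-Oslo, Hanoi-Paris, Delhi-Sofia, Paris-Sofia, Delhi-Quito, Riga-Sofia; total weight 1+2+3+7+7+9+14 = 43.

43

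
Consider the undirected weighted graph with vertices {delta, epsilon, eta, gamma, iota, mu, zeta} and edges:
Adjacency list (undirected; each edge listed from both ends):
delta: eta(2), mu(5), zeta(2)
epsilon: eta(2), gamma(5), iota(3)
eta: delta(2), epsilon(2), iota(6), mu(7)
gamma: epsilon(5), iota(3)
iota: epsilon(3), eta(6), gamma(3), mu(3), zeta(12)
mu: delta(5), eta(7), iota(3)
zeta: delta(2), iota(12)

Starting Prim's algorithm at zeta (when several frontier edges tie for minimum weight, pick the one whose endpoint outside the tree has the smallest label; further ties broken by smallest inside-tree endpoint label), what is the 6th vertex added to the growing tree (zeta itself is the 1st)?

Grow the tree from zeta using Prim:
Step 1: cheapest edge leaving the tree is delta–zeta (2); add delta.
Step 2: cheapest edge leaving the tree is delta–eta (2); add eta.
Step 3: cheapest edge leaving the tree is epsilon–eta (2); add epsilon.
Step 4: cheapest edge leaving the tree is epsilon–iota (3); add iota.
Step 5: cheapest edge leaving the tree is gamma–iota (3); add gamma.
Step 6: cheapest edge leaving the tree is iota–mu (3); add mu.
Vertex order: zeta, delta, eta, epsilon, iota, gamma, mu. The 6th vertex is gamma.

gamma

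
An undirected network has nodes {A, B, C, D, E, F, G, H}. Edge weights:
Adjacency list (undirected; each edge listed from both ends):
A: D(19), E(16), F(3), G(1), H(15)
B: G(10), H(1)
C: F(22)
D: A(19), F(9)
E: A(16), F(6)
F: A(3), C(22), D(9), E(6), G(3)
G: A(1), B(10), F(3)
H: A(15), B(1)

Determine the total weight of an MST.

Kruskal: consider edges lightest-first.
A–G (1): add — endpoints in different components.
B–H (1): add — endpoints in different components.
A–F (3): add — endpoints in different components.
F–G (3): skip — F and G already connected.
E–F (6): add — endpoints in different components.
D–F (9): add — endpoints in different components.
B–G (10): add — endpoints in different components.
A–H (15): skip — A and H already connected.
A–E (16): skip — A and E already connected.
A–D (19): skip — A and D already connected.
C–F (22): add — endpoints in different components.
MST edges: A–G, B–H, A–F, E–F, D–F, B–G, C–F; total weight 1+1+3+6+9+10+22 = 52.

52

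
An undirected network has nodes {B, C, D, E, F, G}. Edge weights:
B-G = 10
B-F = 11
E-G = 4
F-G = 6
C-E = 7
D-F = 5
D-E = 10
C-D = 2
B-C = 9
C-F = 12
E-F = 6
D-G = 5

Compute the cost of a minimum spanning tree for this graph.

25

Grow the tree from D using Prim:
Step 1: frontier [C-D 2, D-F 5, D-G 5, D-E 10] → take C-D (2); add C.
Step 2: frontier [C-E 7, B-C 9, C-F 12, D-F 5, D-G 5, D-E 10] → take D-F (5); add F.
Step 3: frontier [C-E 7, B-C 9, D-G 5, D-E 10, E-F 6, F-G 6, B-F 11] → take D-G (5); add G.
Step 4: frontier [C-E 7, B-C 9, D-E 10, E-F 6, B-F 11, E-G 4, B-G 10] → take E-G (4); add E.
Step 5: frontier [B-C 9, B-F 11, B-G 10] → take B-C (9); add B.
MST edges: C-D, D-F, D-G, E-G, B-C; total weight 2+5+5+4+9 = 25.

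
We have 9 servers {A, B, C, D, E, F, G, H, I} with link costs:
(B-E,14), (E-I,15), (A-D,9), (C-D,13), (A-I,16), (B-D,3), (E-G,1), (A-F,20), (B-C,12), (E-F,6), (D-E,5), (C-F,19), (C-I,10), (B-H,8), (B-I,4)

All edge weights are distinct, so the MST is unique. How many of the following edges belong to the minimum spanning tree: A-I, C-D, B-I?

1

Kruskal's algorithm — process edges by increasing weight (ties by edge label):
E-G (1): add — endpoints in different components.
B-D (3): add — endpoints in different components.
B-I (4): add — endpoints in different components.
D-E (5): add — endpoints in different components.
E-F (6): add — endpoints in different components.
B-H (8): add — endpoints in different components.
A-D (9): add — endpoints in different components.
C-I (10): add — endpoints in different components.
MST edge set: {E-G, B-D, B-I, D-E, E-F, B-H, A-D, C-I}.
Of the listed edges, {B-I} are in the MST → 1.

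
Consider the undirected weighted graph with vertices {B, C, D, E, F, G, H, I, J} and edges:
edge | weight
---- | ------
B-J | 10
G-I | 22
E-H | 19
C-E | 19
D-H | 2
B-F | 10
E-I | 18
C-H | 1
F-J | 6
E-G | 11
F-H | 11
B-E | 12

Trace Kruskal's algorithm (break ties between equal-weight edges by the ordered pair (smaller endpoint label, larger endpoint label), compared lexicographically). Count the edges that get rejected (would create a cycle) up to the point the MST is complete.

Kruskal's algorithm — process edges by increasing weight (ties by edge label):
C-H (1): add — endpoints in different components.
D-H (2): add — endpoints in different components.
F-J (6): add — endpoints in different components.
B-F (10): add — endpoints in different components.
B-J (10): skip — B and J already connected.
E-G (11): add — endpoints in different components.
F-H (11): add — endpoints in different components.
B-E (12): add — endpoints in different components.
E-I (18): add — endpoints in different components.
Edges rejected before the tree was complete: 1.

1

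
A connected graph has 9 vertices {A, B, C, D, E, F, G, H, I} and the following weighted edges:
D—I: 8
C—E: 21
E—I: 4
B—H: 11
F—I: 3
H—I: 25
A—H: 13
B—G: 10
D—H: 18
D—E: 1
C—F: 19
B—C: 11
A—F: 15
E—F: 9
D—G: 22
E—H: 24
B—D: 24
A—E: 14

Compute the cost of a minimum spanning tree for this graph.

Kruskal: consider edges lightest-first.
D—E (1): add — endpoints in different components.
F—I (3): add — endpoints in different components.
E—I (4): add — endpoints in different components.
D—I (8): skip — D and I already connected.
E—F (9): skip — E and F already connected.
B—G (10): add — endpoints in different components.
B—C (11): add — endpoints in different components.
B—H (11): add — endpoints in different components.
A—H (13): add — endpoints in different components.
A—E (14): add — endpoints in different components.
MST edges: D—E, F—I, E—I, B—G, B—C, B—H, A—H, A—E; total weight 1+3+4+10+11+11+13+14 = 67.

67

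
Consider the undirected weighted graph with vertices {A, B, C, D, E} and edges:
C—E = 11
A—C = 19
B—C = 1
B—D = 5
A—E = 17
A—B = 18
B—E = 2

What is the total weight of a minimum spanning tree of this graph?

Sort edges by weight, then run Kruskal:
B—C (1): add. Components now {A} {B,C} {D} {E}
B—E (2): add. Components now {A} {B,C,E} {D}
B—D (5): add. Components now {A} {B,C,D,E}
C—E (11): skip — C and E already connected.
A—E (17): add. Components now {A,B,C,D,E}
MST edges: B—C, B—E, B—D, A—E; total weight 1+2+5+17 = 25.

25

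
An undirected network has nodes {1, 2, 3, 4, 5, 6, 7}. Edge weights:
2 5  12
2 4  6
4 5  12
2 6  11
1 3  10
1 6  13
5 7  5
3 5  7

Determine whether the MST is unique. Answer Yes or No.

No

Kruskal: consider edges lightest-first.
5 7 (5): add. Components now {1} {2} {3} {4} {5,7} {6}
2 4 (6): add. Components now {1} {2,4} {3} {5,7} {6}
3 5 (7): add. Components now {1} {2,4} {3,5,7} {6}
1 3 (10): add. Components now {1,3,5,7} {2,4} {6}
2 6 (11): add. Components now {1,3,5,7} {2,4,6}
2 5 (12): add. Components now {1,2,3,4,5,6,7}
Non-tree edge 4 5 has weight 12, equal to the heaviest edge on its tree cycle — swapping gives another MST of the same weight. Not unique.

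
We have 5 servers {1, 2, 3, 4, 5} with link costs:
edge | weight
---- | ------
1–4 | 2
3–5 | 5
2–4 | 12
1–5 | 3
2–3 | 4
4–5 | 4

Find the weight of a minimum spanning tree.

14

Sort edges by weight, then run Kruskal:
1–4 (2): add — endpoints in different components.
1–5 (3): add — endpoints in different components.
2–3 (4): add — endpoints in different components.
4–5 (4): skip — 4 and 5 already connected.
3–5 (5): add — endpoints in different components.
MST edges: 1–4, 1–5, 2–3, 3–5; total weight 2+3+4+5 = 14.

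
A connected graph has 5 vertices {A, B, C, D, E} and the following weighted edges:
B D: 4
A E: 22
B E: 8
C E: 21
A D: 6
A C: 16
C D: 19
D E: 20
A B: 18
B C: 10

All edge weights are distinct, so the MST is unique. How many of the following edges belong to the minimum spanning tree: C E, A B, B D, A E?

1

Sort edges by weight, then run Kruskal:
B D (4): add — endpoints in different components.
A D (6): add — endpoints in different components.
B E (8): add — endpoints in different components.
B C (10): add — endpoints in different components.
MST edge set: {B D, A D, B E, B C}.
Of the listed edges, {B D} are in the MST → 1.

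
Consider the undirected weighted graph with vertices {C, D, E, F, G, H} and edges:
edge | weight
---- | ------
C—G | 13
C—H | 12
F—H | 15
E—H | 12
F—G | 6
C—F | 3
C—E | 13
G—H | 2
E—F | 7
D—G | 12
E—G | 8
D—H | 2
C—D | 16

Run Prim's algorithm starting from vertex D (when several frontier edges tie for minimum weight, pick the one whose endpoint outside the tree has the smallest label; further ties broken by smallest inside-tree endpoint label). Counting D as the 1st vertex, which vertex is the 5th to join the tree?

C

Prim, starting at D.
Step 1: frontier [D—H 2, D—G 12, C—D 16] → take D—H (2); add H.
Step 2: frontier [D—G 12, C—D 16, G—H 2, C—H 12, E—H 12, F—H 15] → take G—H (2); add G.
Step 3: frontier [C—D 16, F—G 6, E—G 8, C—G 13, C—H 12, E—H 12, F—H 15] → take F—G (6); add F.
Step 4: frontier [C—D 16, C—F 3, E—F 7, E—G 8, C—G 13, C—H 12, E—H 12] → take C—F (3); add C.
Step 5: frontier [C—E 13, E—F 7, E—G 8, E—H 12] → take E—F (7); add E.
Vertex order: D, H, G, F, C, E. The 5th vertex is C.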